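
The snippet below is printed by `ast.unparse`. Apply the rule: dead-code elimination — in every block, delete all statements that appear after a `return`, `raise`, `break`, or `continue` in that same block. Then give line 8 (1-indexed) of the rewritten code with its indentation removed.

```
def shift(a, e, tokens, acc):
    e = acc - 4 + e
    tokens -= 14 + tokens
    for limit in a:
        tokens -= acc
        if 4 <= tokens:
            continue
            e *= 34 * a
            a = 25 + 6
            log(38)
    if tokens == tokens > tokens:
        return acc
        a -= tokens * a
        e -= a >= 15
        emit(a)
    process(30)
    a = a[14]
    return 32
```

if tokens == tokens > tokens:

Transformed code:
def shift(a, e, tokens, acc):
    e = acc - 4 + e
    tokens -= 14 + tokens
    for limit in a:
        tokens -= acc
        if 4 <= tokens:
            continue
    if tokens == tokens > tokens:
        return acc
    process(30)
    a = a[14]
    return 32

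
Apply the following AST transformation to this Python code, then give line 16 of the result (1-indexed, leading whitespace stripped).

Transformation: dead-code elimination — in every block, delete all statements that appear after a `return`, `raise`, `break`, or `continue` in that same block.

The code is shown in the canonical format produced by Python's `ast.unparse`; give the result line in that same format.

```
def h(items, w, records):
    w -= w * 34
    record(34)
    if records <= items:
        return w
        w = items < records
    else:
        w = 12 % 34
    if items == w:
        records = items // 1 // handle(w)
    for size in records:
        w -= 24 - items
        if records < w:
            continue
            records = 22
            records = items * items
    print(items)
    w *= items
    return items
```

return items

Transformed code:
def h(items, w, records):
    w -= w * 34
    record(34)
    if records <= items:
        return w
    else:
        w = 12 % 34
    if items == w:
        records = items // 1 // handle(w)
    for size in records:
        w -= 24 - items
        if records < w:
            continue
    print(items)
    w *= items
    return items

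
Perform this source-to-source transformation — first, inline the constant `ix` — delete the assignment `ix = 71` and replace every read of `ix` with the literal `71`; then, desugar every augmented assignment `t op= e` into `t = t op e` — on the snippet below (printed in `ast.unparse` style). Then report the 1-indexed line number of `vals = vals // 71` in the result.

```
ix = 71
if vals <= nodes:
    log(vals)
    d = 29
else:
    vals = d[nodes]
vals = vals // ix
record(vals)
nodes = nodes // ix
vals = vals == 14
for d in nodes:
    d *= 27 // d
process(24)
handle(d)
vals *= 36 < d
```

6

Transformed code:
if vals <= nodes:
    log(vals)
    d = 29
else:
    vals = d[nodes]
vals = vals // 71
record(vals)
nodes = nodes // 71
vals = vals == 14
for d in nodes:
    d = d * (27 // d)
process(24)
handle(d)
vals = vals * (36 < d)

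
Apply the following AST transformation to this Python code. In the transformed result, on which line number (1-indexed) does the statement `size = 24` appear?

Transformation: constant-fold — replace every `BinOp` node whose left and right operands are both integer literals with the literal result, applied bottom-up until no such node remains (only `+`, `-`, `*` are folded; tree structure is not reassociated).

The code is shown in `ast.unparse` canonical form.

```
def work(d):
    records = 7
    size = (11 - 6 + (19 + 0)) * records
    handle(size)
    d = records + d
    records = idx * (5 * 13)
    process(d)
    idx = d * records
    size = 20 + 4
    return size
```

Transformed code:
def work(d):
    records = 7
    size = 24 * records
    handle(size)
    d = records + d
    records = idx * 65
    process(d)
    idx = d * records
    size = 24
    return size

9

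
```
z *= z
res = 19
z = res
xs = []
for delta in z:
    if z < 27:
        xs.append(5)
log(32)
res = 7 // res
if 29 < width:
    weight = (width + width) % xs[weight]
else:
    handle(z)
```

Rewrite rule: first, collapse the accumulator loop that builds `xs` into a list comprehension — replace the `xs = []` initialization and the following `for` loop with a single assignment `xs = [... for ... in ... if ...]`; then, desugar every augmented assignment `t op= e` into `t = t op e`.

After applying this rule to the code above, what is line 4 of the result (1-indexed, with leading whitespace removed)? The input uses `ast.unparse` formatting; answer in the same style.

xs = [5 for delta in z if z < 27]

Transformed code:
z = z * z
res = 19
z = res
xs = [5 for delta in z if z < 27]
log(32)
res = 7 // res
if 29 < width:
    weight = (width + width) % xs[weight]
else:
    handle(z)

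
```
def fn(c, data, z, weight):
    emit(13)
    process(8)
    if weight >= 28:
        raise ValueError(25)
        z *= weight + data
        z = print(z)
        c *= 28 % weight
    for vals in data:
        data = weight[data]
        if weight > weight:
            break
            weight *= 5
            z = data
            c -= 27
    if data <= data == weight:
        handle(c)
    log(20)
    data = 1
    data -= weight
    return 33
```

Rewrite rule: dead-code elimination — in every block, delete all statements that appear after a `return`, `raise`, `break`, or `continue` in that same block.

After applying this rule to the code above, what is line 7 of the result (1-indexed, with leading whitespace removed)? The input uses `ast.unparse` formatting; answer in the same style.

Transformed code:
def fn(c, data, z, weight):
    emit(13)
    process(8)
    if weight >= 28:
        raise ValueError(25)
    for vals in data:
        data = weight[data]
        if weight > weight:
            break
    if data <= data == weight:
        handle(c)
    log(20)
    data = 1
    data -= weight
    return 33

data = weight[data]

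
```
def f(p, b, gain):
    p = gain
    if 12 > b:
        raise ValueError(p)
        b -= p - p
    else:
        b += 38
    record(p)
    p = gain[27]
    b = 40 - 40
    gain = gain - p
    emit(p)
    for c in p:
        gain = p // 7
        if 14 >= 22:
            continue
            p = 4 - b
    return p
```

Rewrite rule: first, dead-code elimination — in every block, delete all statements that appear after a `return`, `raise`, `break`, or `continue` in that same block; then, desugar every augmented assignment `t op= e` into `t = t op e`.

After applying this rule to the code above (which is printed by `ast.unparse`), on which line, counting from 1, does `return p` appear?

Transformed code:
def f(p, b, gain):
    p = gain
    if 12 > b:
        raise ValueError(p)
    else:
        b = b + 38
    record(p)
    p = gain[27]
    b = 40 - 40
    gain = gain - p
    emit(p)
    for c in p:
        gain = p // 7
        if 14 >= 22:
            continue
    return p

16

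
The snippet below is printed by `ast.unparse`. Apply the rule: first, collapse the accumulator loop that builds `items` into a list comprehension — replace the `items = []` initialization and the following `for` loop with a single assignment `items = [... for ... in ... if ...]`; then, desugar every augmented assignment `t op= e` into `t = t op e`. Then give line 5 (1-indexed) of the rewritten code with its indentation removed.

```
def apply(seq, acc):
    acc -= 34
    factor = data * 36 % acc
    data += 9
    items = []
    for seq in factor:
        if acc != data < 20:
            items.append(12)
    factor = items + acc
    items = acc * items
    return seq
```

items = [12 for seq in factor if acc != data < 20]

Transformed code:
def apply(seq, acc):
    acc = acc - 34
    factor = data * 36 % acc
    data = data + 9
    items = [12 for seq in factor if acc != data < 20]
    factor = items + acc
    items = acc * items
    return seq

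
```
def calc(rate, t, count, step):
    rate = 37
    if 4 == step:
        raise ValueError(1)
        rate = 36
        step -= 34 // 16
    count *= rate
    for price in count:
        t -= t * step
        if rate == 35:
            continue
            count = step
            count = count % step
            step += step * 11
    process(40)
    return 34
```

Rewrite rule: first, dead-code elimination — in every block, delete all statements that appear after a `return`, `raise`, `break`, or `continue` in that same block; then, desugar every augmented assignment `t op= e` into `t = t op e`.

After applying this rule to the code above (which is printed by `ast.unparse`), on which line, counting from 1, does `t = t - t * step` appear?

7

Transformed code:
def calc(rate, t, count, step):
    rate = 37
    if 4 == step:
        raise ValueError(1)
    count = count * rate
    for price in count:
        t = t - t * step
        if rate == 35:
            continue
    process(40)
    return 34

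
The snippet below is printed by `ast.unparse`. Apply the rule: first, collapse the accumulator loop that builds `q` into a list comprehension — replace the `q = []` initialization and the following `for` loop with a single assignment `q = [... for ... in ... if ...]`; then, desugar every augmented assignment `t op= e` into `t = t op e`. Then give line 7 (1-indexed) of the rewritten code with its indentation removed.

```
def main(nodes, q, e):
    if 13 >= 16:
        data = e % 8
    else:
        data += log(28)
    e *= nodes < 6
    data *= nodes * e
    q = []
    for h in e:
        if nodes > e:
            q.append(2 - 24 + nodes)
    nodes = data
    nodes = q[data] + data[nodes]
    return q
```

data = data * (nodes * e)

Transformed code:
def main(nodes, q, e):
    if 13 >= 16:
        data = e % 8
    else:
        data = data + log(28)
    e = e * (nodes < 6)
    data = data * (nodes * e)
    q = [2 - 24 + nodes for h in e if nodes > e]
    nodes = data
    nodes = q[data] + data[nodes]
    return q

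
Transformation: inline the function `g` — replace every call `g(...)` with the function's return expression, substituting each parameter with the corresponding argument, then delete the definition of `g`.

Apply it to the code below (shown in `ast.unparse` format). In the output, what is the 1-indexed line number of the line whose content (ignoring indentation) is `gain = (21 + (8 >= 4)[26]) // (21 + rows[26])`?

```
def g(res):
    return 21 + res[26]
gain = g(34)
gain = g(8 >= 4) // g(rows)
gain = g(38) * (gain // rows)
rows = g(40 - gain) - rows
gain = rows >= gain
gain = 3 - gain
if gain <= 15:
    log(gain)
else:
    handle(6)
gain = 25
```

2

Transformed code:
gain = 21 + 34[26]
gain = (21 + (8 >= 4)[26]) // (21 + rows[26])
gain = (21 + 38[26]) * (gain // rows)
rows = 21 + (40 - gain)[26] - rows
gain = rows >= gain
gain = 3 - gain
if gain <= 15:
    log(gain)
else:
    handle(6)
gain = 25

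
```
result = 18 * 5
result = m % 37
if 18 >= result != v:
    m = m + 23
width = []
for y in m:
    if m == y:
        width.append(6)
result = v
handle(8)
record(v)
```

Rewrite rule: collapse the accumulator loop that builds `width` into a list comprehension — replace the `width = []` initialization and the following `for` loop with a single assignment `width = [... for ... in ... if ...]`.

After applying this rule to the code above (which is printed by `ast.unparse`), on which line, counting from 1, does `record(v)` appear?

Transformed code:
result = 18 * 5
result = m % 37
if 18 >= result != v:
    m = m + 23
width = [6 for y in m if m == y]
result = v
handle(8)
record(v)

8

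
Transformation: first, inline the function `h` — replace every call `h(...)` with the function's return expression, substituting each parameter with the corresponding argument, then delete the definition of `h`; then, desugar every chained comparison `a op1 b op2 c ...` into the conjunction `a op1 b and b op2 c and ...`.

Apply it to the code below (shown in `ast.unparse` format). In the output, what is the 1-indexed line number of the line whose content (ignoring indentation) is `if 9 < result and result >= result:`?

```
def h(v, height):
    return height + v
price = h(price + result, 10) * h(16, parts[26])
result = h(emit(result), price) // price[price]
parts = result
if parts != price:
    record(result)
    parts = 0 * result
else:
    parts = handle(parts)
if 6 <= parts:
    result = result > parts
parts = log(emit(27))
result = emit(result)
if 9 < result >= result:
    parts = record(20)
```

Transformed code:
price = (10 + (price + result)) * (parts[26] + 16)
result = (price + emit(result)) // price[price]
parts = result
if parts != price:
    record(result)
    parts = 0 * result
else:
    parts = handle(parts)
if 6 <= parts:
    result = result > parts
parts = log(emit(27))
result = emit(result)
if 9 < result and result >= result:
    parts = record(20)

13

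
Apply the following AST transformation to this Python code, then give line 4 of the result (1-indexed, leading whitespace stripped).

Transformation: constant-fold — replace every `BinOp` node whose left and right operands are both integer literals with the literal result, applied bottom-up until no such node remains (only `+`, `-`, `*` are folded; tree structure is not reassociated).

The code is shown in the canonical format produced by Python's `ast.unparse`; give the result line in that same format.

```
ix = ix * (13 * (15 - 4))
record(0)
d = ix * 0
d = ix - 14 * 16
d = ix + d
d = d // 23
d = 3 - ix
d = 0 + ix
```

Transformed code:
ix = ix * 143
record(0)
d = ix * 0
d = ix - 224
d = ix + d
d = d // 23
d = 3 - ix
d = 0 + ix

d = ix - 224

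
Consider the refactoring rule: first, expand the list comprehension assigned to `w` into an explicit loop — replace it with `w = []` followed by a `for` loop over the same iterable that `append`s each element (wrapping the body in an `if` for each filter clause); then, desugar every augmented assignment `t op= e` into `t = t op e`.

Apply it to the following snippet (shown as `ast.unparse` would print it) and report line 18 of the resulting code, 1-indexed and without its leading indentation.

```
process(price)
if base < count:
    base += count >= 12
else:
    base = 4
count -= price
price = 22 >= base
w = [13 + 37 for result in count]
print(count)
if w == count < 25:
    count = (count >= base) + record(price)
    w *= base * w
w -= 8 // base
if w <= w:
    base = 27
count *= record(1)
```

Transformed code:
process(price)
if base < count:
    base = base + (count >= 12)
else:
    base = 4
count = count - price
price = 22 >= base
w = []
for result in count:
    w.append(13 + 37)
print(count)
if w == count < 25:
    count = (count >= base) + record(price)
    w = w * (base * w)
w = w - 8 // base
if w <= w:
    base = 27
count = count * record(1)

count = count * record(1)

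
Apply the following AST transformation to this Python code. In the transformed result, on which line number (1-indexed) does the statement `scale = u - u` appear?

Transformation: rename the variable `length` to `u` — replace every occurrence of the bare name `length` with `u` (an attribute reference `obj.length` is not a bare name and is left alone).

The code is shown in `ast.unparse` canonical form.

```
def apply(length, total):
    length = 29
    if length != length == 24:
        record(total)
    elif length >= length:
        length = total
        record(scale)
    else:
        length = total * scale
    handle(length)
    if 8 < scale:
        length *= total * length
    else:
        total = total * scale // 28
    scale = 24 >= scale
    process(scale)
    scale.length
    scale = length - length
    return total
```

18

Transformed code:
def apply(u, total):
    u = 29
    if u != u == 24:
        record(total)
    elif u >= u:
        u = total
        record(scale)
    else:
        u = total * scale
    handle(u)
    if 8 < scale:
        u *= total * u
    else:
        total = total * scale // 28
    scale = 24 >= scale
    process(scale)
    scale.length
    scale = u - u
    return total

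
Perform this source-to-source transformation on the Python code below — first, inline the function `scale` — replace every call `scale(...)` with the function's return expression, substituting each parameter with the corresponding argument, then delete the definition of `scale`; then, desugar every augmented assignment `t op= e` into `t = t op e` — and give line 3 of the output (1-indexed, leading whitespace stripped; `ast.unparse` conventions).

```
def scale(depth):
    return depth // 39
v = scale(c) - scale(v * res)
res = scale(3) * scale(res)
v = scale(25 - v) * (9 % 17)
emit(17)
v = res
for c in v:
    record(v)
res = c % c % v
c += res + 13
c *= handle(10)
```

v = (25 - v) // 39 * (9 % 17)

Transformed code:
v = c // 39 - v * res // 39
res = 3 // 39 * (res // 39)
v = (25 - v) // 39 * (9 % 17)
emit(17)
v = res
for c in v:
    record(v)
res = c % c % v
c = c + (res + 13)
c = c * handle(10)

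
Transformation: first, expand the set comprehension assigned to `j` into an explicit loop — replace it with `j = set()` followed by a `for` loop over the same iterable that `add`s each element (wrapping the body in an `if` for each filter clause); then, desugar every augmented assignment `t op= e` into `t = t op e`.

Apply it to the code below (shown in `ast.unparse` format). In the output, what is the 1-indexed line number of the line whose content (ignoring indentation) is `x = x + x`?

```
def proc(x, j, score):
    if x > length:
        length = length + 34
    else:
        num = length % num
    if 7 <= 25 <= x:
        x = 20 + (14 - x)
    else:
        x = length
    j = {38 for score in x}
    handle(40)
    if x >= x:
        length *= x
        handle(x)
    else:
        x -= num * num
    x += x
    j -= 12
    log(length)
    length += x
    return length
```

19

Transformed code:
def proc(x, j, score):
    if x > length:
        length = length + 34
    else:
        num = length % num
    if 7 <= 25 <= x:
        x = 20 + (14 - x)
    else:
        x = length
    j = set()
    for score in x:
        j.add(38)
    handle(40)
    if x >= x:
        length = length * x
        handle(x)
    else:
        x = x - num * num
    x = x + x
    j = j - 12
    log(length)
    length = length + x
    return length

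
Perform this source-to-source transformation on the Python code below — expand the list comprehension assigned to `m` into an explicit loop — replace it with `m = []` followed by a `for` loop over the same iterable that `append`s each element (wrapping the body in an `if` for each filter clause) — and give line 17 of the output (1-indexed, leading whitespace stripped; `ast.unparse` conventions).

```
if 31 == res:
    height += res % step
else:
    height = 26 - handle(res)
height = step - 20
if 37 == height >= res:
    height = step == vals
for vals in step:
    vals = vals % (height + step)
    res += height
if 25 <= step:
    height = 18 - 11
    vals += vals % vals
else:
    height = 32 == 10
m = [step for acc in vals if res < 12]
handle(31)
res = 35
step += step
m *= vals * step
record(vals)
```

Transformed code:
if 31 == res:
    height += res % step
else:
    height = 26 - handle(res)
height = step - 20
if 37 == height >= res:
    height = step == vals
for vals in step:
    vals = vals % (height + step)
    res += height
if 25 <= step:
    height = 18 - 11
    vals += vals % vals
else:
    height = 32 == 10
m = []
for acc in vals:
    if res < 12:
        m.append(step)
handle(31)
res = 35
step += step
m *= vals * step
record(vals)

for acc in vals:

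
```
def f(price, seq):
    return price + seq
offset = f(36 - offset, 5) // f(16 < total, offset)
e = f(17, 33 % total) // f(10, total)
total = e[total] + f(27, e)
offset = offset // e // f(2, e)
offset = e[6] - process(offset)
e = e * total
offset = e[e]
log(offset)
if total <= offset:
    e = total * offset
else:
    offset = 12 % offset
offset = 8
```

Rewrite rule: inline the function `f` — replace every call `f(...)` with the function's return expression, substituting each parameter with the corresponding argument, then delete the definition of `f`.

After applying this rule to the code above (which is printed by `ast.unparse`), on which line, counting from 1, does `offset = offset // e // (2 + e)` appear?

Transformed code:
offset = (36 - offset + 5) // ((16 < total) + offset)
e = (17 + 33 % total) // (10 + total)
total = e[total] + (27 + e)
offset = offset // e // (2 + e)
offset = e[6] - process(offset)
e = e * total
offset = e[e]
log(offset)
if total <= offset:
    e = total * offset
else:
    offset = 12 % offset
offset = 8

4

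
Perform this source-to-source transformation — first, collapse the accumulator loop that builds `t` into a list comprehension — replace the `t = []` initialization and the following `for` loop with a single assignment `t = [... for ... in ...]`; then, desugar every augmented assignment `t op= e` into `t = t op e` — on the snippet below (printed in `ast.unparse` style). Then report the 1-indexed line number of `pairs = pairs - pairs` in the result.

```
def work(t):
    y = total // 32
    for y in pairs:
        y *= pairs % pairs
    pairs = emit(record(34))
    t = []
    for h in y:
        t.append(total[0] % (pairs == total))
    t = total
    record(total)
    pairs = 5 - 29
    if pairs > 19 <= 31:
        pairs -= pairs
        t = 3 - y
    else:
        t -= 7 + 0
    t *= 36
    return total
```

11

Transformed code:
def work(t):
    y = total // 32
    for y in pairs:
        y = y * (pairs % pairs)
    pairs = emit(record(34))
    t = [total[0] % (pairs == total) for h in y]
    t = total
    record(total)
    pairs = 5 - 29
    if pairs > 19 <= 31:
        pairs = pairs - pairs
        t = 3 - y
    else:
        t = t - (7 + 0)
    t = t * 36
    return total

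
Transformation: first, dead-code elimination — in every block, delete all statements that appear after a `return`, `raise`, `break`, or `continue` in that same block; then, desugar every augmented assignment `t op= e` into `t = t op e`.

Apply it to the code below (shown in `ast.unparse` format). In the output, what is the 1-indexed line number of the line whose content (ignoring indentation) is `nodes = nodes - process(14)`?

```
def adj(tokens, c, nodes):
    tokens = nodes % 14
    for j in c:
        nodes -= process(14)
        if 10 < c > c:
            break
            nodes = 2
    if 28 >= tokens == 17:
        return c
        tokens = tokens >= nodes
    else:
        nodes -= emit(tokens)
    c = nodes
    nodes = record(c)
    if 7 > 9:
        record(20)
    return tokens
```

Transformed code:
def adj(tokens, c, nodes):
    tokens = nodes % 14
    for j in c:
        nodes = nodes - process(14)
        if 10 < c > c:
            break
    if 28 >= tokens == 17:
        return c
    else:
        nodes = nodes - emit(tokens)
    c = nodes
    nodes = record(c)
    if 7 > 9:
        record(20)
    return tokens

4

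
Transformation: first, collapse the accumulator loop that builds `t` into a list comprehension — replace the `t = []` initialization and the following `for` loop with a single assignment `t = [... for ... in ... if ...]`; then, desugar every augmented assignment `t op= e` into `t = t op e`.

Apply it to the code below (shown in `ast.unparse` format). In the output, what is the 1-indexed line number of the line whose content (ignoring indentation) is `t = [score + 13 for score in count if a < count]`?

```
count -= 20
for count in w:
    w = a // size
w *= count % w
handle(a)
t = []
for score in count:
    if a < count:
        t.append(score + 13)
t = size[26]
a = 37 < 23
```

Transformed code:
count = count - 20
for count in w:
    w = a // size
w = w * (count % w)
handle(a)
t = [score + 13 for score in count if a < count]
t = size[26]
a = 37 < 23

6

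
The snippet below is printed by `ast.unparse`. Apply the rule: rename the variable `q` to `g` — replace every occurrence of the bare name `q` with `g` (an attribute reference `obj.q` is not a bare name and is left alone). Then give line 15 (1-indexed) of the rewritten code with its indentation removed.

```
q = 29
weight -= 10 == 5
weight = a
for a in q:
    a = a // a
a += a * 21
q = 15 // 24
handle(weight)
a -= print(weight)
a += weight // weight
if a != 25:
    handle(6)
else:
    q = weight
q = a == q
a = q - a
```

g = a == g

Transformed code:
g = 29
weight -= 10 == 5
weight = a
for a in g:
    a = a // a
a += a * 21
g = 15 // 24
handle(weight)
a -= print(weight)
a += weight // weight
if a != 25:
    handle(6)
else:
    g = weight
g = a == g
a = g - a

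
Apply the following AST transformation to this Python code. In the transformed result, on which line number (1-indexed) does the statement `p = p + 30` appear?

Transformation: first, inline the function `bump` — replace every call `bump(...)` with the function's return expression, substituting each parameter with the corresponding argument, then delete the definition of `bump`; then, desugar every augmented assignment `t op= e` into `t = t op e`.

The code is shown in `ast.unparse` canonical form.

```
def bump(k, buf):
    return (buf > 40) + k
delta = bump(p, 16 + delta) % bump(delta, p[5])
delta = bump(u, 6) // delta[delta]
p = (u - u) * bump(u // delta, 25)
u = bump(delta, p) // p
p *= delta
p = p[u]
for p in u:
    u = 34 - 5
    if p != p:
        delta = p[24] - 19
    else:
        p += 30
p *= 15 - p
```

12

Transformed code:
delta = ((16 + delta > 40) + p) % ((p[5] > 40) + delta)
delta = ((6 > 40) + u) // delta[delta]
p = (u - u) * ((25 > 40) + u // delta)
u = ((p > 40) + delta) // p
p = p * delta
p = p[u]
for p in u:
    u = 34 - 5
    if p != p:
        delta = p[24] - 19
    else:
        p = p + 30
p = p * (15 - p)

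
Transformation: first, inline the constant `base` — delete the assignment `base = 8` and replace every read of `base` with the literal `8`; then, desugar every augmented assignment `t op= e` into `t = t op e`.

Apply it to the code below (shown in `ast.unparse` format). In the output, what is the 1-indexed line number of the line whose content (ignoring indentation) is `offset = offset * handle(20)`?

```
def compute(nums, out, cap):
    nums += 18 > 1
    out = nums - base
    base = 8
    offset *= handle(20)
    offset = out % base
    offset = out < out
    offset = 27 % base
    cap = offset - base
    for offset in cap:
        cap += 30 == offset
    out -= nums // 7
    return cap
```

Transformed code:
def compute(nums, out, cap):
    nums = nums + (18 > 1)
    out = nums - 8
    offset = offset * handle(20)
    offset = out % 8
    offset = out < out
    offset = 27 % 8
    cap = offset - 8
    for offset in cap:
        cap = cap + (30 == offset)
    out = out - nums // 7
    return cap

4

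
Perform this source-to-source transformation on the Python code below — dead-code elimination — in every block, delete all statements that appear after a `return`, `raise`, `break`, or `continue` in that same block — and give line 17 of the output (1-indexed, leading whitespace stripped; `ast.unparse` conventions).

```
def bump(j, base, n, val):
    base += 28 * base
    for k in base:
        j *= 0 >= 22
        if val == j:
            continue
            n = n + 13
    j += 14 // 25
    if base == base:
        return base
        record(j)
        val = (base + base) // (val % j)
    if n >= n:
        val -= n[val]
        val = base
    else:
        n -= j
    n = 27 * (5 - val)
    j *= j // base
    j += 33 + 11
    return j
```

j += 33 + 11

Transformed code:
def bump(j, base, n, val):
    base += 28 * base
    for k in base:
        j *= 0 >= 22
        if val == j:
            continue
    j += 14 // 25
    if base == base:
        return base
    if n >= n:
        val -= n[val]
        val = base
    else:
        n -= j
    n = 27 * (5 - val)
    j *= j // base
    j += 33 + 11
    return j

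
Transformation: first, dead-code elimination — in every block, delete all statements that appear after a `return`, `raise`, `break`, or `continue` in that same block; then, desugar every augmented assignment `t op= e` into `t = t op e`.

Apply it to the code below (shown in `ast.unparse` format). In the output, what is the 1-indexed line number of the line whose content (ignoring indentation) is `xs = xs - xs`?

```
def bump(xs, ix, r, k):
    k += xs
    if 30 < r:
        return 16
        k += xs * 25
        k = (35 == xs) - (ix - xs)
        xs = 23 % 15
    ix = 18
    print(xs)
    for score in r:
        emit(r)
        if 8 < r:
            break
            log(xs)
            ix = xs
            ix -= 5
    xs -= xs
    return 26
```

11

Transformed code:
def bump(xs, ix, r, k):
    k = k + xs
    if 30 < r:
        return 16
    ix = 18
    print(xs)
    for score in r:
        emit(r)
        if 8 < r:
            break
    xs = xs - xs
    return 26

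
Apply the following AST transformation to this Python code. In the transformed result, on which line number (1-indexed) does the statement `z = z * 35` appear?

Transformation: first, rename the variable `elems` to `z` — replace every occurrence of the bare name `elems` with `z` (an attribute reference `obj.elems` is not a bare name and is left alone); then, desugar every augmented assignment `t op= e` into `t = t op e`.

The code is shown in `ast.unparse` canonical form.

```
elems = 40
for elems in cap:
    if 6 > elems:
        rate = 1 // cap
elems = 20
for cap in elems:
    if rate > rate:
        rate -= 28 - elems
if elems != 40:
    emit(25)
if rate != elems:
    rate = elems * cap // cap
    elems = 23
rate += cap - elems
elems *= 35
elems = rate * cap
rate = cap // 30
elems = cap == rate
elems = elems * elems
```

15

Transformed code:
z = 40
for z in cap:
    if 6 > z:
        rate = 1 // cap
z = 20
for cap in z:
    if rate > rate:
        rate = rate - (28 - z)
if z != 40:
    emit(25)
if rate != z:
    rate = z * cap // cap
    z = 23
rate = rate + (cap - z)
z = z * 35
z = rate * cap
rate = cap // 30
z = cap == rate
z = z * z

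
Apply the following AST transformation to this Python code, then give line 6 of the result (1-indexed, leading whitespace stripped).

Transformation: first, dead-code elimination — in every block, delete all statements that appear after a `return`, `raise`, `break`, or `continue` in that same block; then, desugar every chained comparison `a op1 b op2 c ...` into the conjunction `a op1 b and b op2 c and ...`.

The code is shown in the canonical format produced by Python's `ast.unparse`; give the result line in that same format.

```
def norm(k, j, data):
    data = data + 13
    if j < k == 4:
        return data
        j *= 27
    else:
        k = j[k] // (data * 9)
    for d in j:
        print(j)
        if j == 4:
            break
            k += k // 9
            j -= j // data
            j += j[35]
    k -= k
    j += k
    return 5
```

Transformed code:
def norm(k, j, data):
    data = data + 13
    if j < k and k == 4:
        return data
    else:
        k = j[k] // (data * 9)
    for d in j:
        print(j)
        if j == 4:
            break
    k -= k
    j += k
    return 5

k = j[k] // (data * 9)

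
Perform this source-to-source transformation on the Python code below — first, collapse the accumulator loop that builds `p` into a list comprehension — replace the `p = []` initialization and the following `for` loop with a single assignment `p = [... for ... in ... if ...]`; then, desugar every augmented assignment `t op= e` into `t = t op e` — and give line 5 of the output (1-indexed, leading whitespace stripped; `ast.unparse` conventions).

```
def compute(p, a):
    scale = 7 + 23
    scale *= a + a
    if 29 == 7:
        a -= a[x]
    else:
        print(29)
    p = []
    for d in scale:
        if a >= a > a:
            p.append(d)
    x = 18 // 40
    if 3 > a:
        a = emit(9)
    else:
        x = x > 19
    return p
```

a = a - a[x]

Transformed code:
def compute(p, a):
    scale = 7 + 23
    scale = scale * (a + a)
    if 29 == 7:
        a = a - a[x]
    else:
        print(29)
    p = [d for d in scale if a >= a > a]
    x = 18 // 40
    if 3 > a:
        a = emit(9)
    else:
        x = x > 19
    return p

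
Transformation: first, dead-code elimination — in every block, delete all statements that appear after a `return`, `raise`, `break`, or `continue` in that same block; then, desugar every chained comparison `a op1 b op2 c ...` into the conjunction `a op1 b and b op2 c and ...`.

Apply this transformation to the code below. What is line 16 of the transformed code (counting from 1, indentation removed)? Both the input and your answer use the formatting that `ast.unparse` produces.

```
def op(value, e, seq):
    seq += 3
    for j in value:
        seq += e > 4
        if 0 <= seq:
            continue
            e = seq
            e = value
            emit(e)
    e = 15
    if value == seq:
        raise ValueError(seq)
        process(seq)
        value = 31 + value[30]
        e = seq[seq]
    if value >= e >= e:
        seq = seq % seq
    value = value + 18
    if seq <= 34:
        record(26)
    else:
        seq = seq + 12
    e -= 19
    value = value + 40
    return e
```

seq = seq + 12

Transformed code:
def op(value, e, seq):
    seq += 3
    for j in value:
        seq += e > 4
        if 0 <= seq:
            continue
    e = 15
    if value == seq:
        raise ValueError(seq)
    if value >= e and e >= e:
        seq = seq % seq
    value = value + 18
    if seq <= 34:
        record(26)
    else:
        seq = seq + 12
    e -= 19
    value = value + 40
    return e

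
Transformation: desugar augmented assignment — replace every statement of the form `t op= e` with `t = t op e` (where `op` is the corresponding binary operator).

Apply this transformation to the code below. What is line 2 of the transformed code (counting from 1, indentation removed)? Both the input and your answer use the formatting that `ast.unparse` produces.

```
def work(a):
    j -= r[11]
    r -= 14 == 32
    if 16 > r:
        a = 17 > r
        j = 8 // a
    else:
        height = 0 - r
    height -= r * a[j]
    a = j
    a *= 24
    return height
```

Transformed code:
def work(a):
    j = j - r[11]
    r = r - (14 == 32)
    if 16 > r:
        a = 17 > r
        j = 8 // a
    else:
        height = 0 - r
    height = height - r * a[j]
    a = j
    a = a * 24
    return height

j = j - r[11]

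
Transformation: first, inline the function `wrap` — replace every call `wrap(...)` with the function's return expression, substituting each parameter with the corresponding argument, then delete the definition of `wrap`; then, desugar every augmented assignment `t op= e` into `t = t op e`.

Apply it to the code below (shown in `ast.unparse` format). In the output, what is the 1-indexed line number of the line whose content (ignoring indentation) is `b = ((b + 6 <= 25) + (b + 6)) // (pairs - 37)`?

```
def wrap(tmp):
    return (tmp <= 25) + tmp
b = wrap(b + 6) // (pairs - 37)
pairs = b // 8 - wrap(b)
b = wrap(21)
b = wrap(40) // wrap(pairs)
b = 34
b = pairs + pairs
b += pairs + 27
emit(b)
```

1

Transformed code:
b = ((b + 6 <= 25) + (b + 6)) // (pairs - 37)
pairs = b // 8 - ((b <= 25) + b)
b = (21 <= 25) + 21
b = ((40 <= 25) + 40) // ((pairs <= 25) + pairs)
b = 34
b = pairs + pairs
b = b + (pairs + 27)
emit(b)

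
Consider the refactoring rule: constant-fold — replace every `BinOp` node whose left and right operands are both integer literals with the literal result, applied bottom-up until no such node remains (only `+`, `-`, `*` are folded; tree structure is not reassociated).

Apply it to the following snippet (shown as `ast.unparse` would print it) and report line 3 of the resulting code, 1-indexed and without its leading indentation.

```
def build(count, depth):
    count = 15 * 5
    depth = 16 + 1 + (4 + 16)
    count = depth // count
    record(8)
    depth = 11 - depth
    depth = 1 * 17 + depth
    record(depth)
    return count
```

Transformed code:
def build(count, depth):
    count = 75
    depth = 37
    count = depth // count
    record(8)
    depth = 11 - depth
    depth = 17 + depth
    record(depth)
    return count

depth = 37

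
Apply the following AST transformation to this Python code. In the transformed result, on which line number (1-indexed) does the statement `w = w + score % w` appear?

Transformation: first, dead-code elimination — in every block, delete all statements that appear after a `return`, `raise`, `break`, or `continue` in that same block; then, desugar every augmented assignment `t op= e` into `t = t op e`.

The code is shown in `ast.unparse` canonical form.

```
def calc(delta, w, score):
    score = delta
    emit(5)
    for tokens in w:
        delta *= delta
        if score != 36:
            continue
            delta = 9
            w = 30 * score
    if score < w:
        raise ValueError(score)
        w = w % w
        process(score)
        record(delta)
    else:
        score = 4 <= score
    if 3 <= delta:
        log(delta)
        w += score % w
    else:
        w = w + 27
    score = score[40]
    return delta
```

Transformed code:
def calc(delta, w, score):
    score = delta
    emit(5)
    for tokens in w:
        delta = delta * delta
        if score != 36:
            continue
    if score < w:
        raise ValueError(score)
    else:
        score = 4 <= score
    if 3 <= delta:
        log(delta)
        w = w + score % w
    else:
        w = w + 27
    score = score[40]
    return delta

14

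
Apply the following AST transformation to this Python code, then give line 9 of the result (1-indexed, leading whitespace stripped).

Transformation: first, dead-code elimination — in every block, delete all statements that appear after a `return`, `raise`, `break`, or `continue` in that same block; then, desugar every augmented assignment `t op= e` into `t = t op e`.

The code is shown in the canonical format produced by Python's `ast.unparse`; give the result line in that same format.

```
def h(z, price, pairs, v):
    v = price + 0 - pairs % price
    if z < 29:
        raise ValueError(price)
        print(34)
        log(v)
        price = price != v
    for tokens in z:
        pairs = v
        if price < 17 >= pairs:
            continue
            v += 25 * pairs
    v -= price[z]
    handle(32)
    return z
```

Transformed code:
def h(z, price, pairs, v):
    v = price + 0 - pairs % price
    if z < 29:
        raise ValueError(price)
    for tokens in z:
        pairs = v
        if price < 17 >= pairs:
            continue
    v = v - price[z]
    handle(32)
    return z

v = v - price[z]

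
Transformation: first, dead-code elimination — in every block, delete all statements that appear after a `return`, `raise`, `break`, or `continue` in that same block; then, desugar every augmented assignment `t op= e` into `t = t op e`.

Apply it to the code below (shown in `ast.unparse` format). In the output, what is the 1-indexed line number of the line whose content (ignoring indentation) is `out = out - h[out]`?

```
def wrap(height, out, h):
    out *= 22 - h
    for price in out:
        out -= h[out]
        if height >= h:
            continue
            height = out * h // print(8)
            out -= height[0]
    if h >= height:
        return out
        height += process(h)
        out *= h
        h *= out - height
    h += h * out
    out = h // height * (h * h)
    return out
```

4

Transformed code:
def wrap(height, out, h):
    out = out * (22 - h)
    for price in out:
        out = out - h[out]
        if height >= h:
            continue
    if h >= height:
        return out
    h = h + h * out
    out = h // height * (h * h)
    return out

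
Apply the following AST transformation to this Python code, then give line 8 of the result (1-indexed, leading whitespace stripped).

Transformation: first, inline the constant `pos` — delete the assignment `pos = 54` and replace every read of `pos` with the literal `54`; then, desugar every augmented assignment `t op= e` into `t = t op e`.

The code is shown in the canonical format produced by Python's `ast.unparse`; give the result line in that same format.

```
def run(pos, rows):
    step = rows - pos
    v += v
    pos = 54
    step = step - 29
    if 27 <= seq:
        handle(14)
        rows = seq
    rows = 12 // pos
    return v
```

rows = 12 // 54

Transformed code:
def run(pos, rows):
    step = rows - 54
    v = v + v
    step = step - 29
    if 27 <= seq:
        handle(14)
        rows = seq
    rows = 12 // 54
    return v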